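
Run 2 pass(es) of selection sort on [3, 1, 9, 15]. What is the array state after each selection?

Pass 1: Select minimum 1 at index 1, swap -> [1, 3, 9, 15]
Pass 2: Select minimum 3 at index 1, swap -> [1, 3, 9, 15]


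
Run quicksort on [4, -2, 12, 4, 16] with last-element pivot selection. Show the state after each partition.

Partition 1: pivot=16 at index 4 -> [4, -2, 12, 4, 16]
Partition 2: pivot=4 at index 2 -> [4, -2, 4, 12, 16]
Partition 3: pivot=-2 at index 0 -> [-2, 4, 4, 12, 16]


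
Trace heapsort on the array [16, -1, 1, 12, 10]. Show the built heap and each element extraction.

Build heap: [16, 12, 1, -1, 10]
Extract 16: [12, 10, 1, -1, 16]
Extract 12: [10, -1, 1, 12, 16]
Extract 10: [1, -1, 10, 12, 16]
Extract 1: [-1, 1, 10, 12, 16]


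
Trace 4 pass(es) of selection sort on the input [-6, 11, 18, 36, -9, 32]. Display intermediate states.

Pass 1: Select minimum -9 at index 4, swap -> [-9, 11, 18, 36, -6, 32]
Pass 2: Select minimum -6 at index 4, swap -> [-9, -6, 18, 36, 11, 32]
Pass 3: Select minimum 11 at index 4, swap -> [-9, -6, 11, 36, 18, 32]
Pass 4: Select minimum 18 at index 4, swap -> [-9, -6, 11, 18, 36, 32]


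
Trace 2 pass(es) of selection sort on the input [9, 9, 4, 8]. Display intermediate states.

Pass 1: Select minimum 4 at index 2, swap -> [4, 9, 9, 8]
Pass 2: Select minimum 8 at index 3, swap -> [4, 8, 9, 9]


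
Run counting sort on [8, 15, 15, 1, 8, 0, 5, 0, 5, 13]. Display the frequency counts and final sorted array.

Count array: [2, 1, 0, 0, 0, 2, 0, 0, 2, 0, 0, 0, 0, 1, 0, 2]
(count[i] = number of elements equal to i)
Cumulative count: [2, 3, 3, 3, 3, 5, 5, 5, 7, 7, 7, 7, 7, 8, 8, 10]
Sorted: [0, 0, 1, 5, 5, 8, 8, 13, 15, 15]


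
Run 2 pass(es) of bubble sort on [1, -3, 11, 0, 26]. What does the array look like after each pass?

After pass 1: [-3, 1, 0, 11, 26] (2 swaps)
After pass 2: [-3, 0, 1, 11, 26] (1 swaps)
Total swaps: 3


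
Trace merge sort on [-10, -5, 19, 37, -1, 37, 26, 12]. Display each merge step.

Divide and conquer:
  Merge [-10] + [-5] -> [-10, -5]
  Merge [19] + [37] -> [19, 37]
  Merge [-10, -5] + [19, 37] -> [-10, -5, 19, 37]
  Merge [-1] + [37] -> [-1, 37]
  Merge [26] + [12] -> [12, 26]
  Merge [-1, 37] + [12, 26] -> [-1, 12, 26, 37]
  Merge [-10, -5, 19, 37] + [-1, 12, 26, 37] -> [-10, -5, -1, 12, 19, 26, 37, 37]


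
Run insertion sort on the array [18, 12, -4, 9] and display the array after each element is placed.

First element 18 is already 'sorted'
Insert 12: shifted 1 elements -> [12, 18, -4, 9]
Insert -4: shifted 2 elements -> [-4, 12, 18, 9]
Insert 9: shifted 2 elements -> [-4, 9, 12, 18]


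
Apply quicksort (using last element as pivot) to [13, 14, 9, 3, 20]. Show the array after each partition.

Partition 1: pivot=20 at index 4 -> [13, 14, 9, 3, 20]
Partition 2: pivot=3 at index 0 -> [3, 14, 9, 13, 20]
Partition 3: pivot=13 at index 2 -> [3, 9, 13, 14, 20]


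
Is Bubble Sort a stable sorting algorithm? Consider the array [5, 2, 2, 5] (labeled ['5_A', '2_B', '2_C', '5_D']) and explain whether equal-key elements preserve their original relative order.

Trace Bubble Sort on the labeled array (the key is the number; the letter only tracks identity):
  After pass 1: [2_B, 2_C, 5_A, 5_D]
  After pass 2: [2_B, 2_C, 5_A, 5_D] (no swaps, done)
Final order: [2_B, 2_C, 5_A, 5_D]
Equal keys:
  value 2: originally 2_B, 2_C; after sorting 2_B, 2_C -> order preserved
  value 5: originally 5_A, 5_D; after sorting 5_A, 5_D -> order preserved
All equal keys kept their original relative order. Bubble Sort is stable: it only swaps adjacent elements when the left one is strictly greater, so equal keys never move past each other.
Answer: Stable


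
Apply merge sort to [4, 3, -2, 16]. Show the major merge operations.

Divide and conquer:
  Merge [4] + [3] -> [3, 4]
  Merge [-2] + [16] -> [-2, 16]
  Merge [3, 4] + [-2, 16] -> [-2, 3, 4, 16]


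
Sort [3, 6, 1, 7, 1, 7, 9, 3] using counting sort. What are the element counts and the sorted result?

Count array: [0, 2, 0, 2, 0, 0, 1, 2, 0, 1]
(count[i] = number of elements equal to i)
Cumulative count: [0, 2, 2, 4, 4, 4, 5, 7, 7, 8]
Sorted: [1, 1, 3, 3, 6, 7, 7, 9]


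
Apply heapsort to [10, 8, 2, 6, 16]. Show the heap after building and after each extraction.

Build heap: [16, 10, 2, 6, 8]
Extract 16: [10, 8, 2, 6, 16]
Extract 10: [8, 6, 2, 10, 16]
Extract 8: [6, 2, 8, 10, 16]
Extract 6: [2, 6, 8, 10, 16]


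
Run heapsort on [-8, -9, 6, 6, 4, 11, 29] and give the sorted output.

Build heap: [29, 6, 11, -9, 4, -8, 6]
Extract 29: [11, 6, 6, -9, 4, -8, 29]
Extract 11: [6, 4, 6, -9, -8, 11, 29]
Extract 6: [6, 4, -8, -9, 6, 11, 29]
Extract 6: [4, -9, -8, 6, 6, 11, 29]
Extract 4: [-8, -9, 4, 6, 6, 11, 29]
Extract -8: [-9, -8, 4, 6, 6, 11, 29]


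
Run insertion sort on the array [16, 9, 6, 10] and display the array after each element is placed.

First element 16 is already 'sorted'
Insert 9: shifted 1 elements -> [9, 16, 6, 10]
Insert 6: shifted 2 elements -> [6, 9, 16, 10]
Insert 10: shifted 1 elements -> [6, 9, 10, 16]


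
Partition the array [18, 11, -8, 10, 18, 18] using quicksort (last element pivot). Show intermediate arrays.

Partition 1: pivot=18 at index 5 -> [18, 11, -8, 10, 18, 18]
Partition 2: pivot=18 at index 4 -> [18, 11, -8, 10, 18, 18]
Partition 3: pivot=10 at index 1 -> [-8, 10, 18, 11, 18, 18]
Partition 4: pivot=11 at index 2 -> [-8, 10, 11, 18, 18, 18]


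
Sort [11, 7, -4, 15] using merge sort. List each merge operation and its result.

Divide and conquer:
  Merge [11] + [7] -> [7, 11]
  Merge [-4] + [15] -> [-4, 15]
  Merge [7, 11] + [-4, 15] -> [-4, 7, 11, 15]


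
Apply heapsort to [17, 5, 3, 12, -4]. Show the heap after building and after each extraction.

Build heap: [17, 12, 3, 5, -4]
Extract 17: [12, 5, 3, -4, 17]
Extract 12: [5, -4, 3, 12, 17]
Extract 5: [3, -4, 5, 12, 17]
Extract 3: [-4, 3, 5, 12, 17]


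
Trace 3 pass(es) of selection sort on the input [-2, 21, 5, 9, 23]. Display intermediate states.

Pass 1: Select minimum -2 at index 0, swap -> [-2, 21, 5, 9, 23]
Pass 2: Select minimum 5 at index 2, swap -> [-2, 5, 21, 9, 23]
Pass 3: Select minimum 9 at index 3, swap -> [-2, 5, 9, 21, 23]


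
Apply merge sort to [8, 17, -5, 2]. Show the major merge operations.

Divide and conquer:
  Merge [8] + [17] -> [8, 17]
  Merge [-5] + [2] -> [-5, 2]
  Merge [8, 17] + [-5, 2] -> [-5, 2, 8, 17]


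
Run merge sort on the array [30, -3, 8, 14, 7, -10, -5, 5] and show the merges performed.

Divide and conquer:
  Merge [30] + [-3] -> [-3, 30]
  Merge [8] + [14] -> [8, 14]
  Merge [-3, 30] + [8, 14] -> [-3, 8, 14, 30]
  Merge [7] + [-10] -> [-10, 7]
  Merge [-5] + [5] -> [-5, 5]
  Merge [-10, 7] + [-5, 5] -> [-10, -5, 5, 7]
  Merge [-3, 8, 14, 30] + [-10, -5, 5, 7] -> [-10, -5, -3, 5, 7, 8, 14, 30]


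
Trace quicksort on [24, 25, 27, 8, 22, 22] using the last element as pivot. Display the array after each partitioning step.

Partition 1: pivot=22 at index 2 -> [8, 22, 22, 24, 25, 27]
Partition 2: pivot=22 at index 1 -> [8, 22, 22, 24, 25, 27]
Partition 3: pivot=27 at index 5 -> [8, 22, 22, 24, 25, 27]
Partition 4: pivot=25 at index 4 -> [8, 22, 22, 24, 25, 27]


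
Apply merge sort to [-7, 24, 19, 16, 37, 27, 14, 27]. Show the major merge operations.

Divide and conquer:
  Merge [-7] + [24] -> [-7, 24]
  Merge [19] + [16] -> [16, 19]
  Merge [-7, 24] + [16, 19] -> [-7, 16, 19, 24]
  Merge [37] + [27] -> [27, 37]
  Merge [14] + [27] -> [14, 27]
  Merge [27, 37] + [14, 27] -> [14, 27, 27, 37]
  Merge [-7, 16, 19, 24] + [14, 27, 27, 37] -> [-7, 14, 16, 19, 24, 27, 27, 37]


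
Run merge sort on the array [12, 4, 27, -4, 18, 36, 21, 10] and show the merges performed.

Divide and conquer:
  Merge [12] + [4] -> [4, 12]
  Merge [27] + [-4] -> [-4, 27]
  Merge [4, 12] + [-4, 27] -> [-4, 4, 12, 27]
  Merge [18] + [36] -> [18, 36]
  Merge [21] + [10] -> [10, 21]
  Merge [18, 36] + [10, 21] -> [10, 18, 21, 36]
  Merge [-4, 4, 12, 27] + [10, 18, 21, 36] -> [-4, 4, 10, 12, 18, 21, 27, 36]


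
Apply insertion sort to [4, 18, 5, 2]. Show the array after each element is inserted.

First element 4 is already 'sorted'
Insert 18: shifted 0 elements -> [4, 18, 5, 2]
Insert 5: shifted 1 elements -> [4, 5, 18, 2]
Insert 2: shifted 3 elements -> [2, 4, 5, 18]


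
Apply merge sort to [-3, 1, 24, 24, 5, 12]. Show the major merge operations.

Divide and conquer:
  Merge [1] + [24] -> [1, 24]
  Merge [-3] + [1, 24] -> [-3, 1, 24]
  Merge [5] + [12] -> [5, 12]
  Merge [24] + [5, 12] -> [5, 12, 24]
  Merge [-3, 1, 24] + [5, 12, 24] -> [-3, 1, 5, 12, 24, 24]


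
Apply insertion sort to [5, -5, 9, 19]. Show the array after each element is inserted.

First element 5 is already 'sorted'
Insert -5: shifted 1 elements -> [-5, 5, 9, 19]
Insert 9: shifted 0 elements -> [-5, 5, 9, 19]
Insert 19: shifted 0 elements -> [-5, 5, 9, 19]


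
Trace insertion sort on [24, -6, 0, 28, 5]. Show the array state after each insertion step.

First element 24 is already 'sorted'
Insert -6: shifted 1 elements -> [-6, 24, 0, 28, 5]
Insert 0: shifted 1 elements -> [-6, 0, 24, 28, 5]
Insert 28: shifted 0 elements -> [-6, 0, 24, 28, 5]
Insert 5: shifted 2 elements -> [-6, 0, 5, 24, 28]


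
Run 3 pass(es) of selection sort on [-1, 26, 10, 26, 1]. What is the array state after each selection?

Pass 1: Select minimum -1 at index 0, swap -> [-1, 26, 10, 26, 1]
Pass 2: Select minimum 1 at index 4, swap -> [-1, 1, 10, 26, 26]
Pass 3: Select minimum 10 at index 2, swap -> [-1, 1, 10, 26, 26]


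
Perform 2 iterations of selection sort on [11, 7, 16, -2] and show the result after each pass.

Pass 1: Select minimum -2 at index 3, swap -> [-2, 7, 16, 11]
Pass 2: Select minimum 7 at index 1, swap -> [-2, 7, 16, 11]


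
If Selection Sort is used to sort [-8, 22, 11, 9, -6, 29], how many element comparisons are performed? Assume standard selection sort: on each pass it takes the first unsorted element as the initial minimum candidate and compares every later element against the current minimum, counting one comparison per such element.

Pass 1: scan indices 1..5 for the minimum = 5 comparison(s); min is -8, place at index 0 -> [-8, 22, 11, 9, -6, 29]
Pass 2: scan indices 2..5 for the minimum = 4 comparison(s); min is -6, place at index 1 -> [-8, -6, 11, 9, 22, 29]
Pass 3: scan indices 3..5 for the minimum = 3 comparison(s); min is 9, place at index 2 -> [-8, -6, 9, 11, 22, 29]
Pass 4: scan indices 4..5 for the minimum = 2 comparison(s); min is 11, place at index 3 -> [-8, -6, 9, 11, 22, 29]
Pass 5: scan indices 5..5 for the minimum = 1 comparison(s); min is 22, place at index 4 -> [-8, -6, 9, 11, 22, 29]
Selection sort always scans the whole unsorted suffix, so the count is (n-1) + (n-2) + ... + 1 = n(n-1)/2 = 6*5/2 = 15 regardless of the input order.
Total comparisons: 5 + 4 + 3 + 2 + 1 = 15


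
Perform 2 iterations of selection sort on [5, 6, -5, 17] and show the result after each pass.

Pass 1: Select minimum -5 at index 2, swap -> [-5, 6, 5, 17]
Pass 2: Select minimum 5 at index 2, swap -> [-5, 5, 6, 17]


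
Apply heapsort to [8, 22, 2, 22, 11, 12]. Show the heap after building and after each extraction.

Build heap: [22, 22, 12, 8, 11, 2]
Extract 22: [22, 11, 12, 8, 2, 22]
Extract 22: [12, 11, 2, 8, 22, 22]
Extract 12: [11, 8, 2, 12, 22, 22]
Extract 11: [8, 2, 11, 12, 22, 22]
Extract 8: [2, 8, 11, 12, 22, 22]


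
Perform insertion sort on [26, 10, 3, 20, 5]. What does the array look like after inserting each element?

First element 26 is already 'sorted'
Insert 10: shifted 1 elements -> [10, 26, 3, 20, 5]
Insert 3: shifted 2 elements -> [3, 10, 26, 20, 5]
Insert 20: shifted 1 elements -> [3, 10, 20, 26, 5]
Insert 5: shifted 3 elements -> [3, 5, 10, 20, 26]


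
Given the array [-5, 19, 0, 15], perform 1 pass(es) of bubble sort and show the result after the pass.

After pass 1: [-5, 0, 15, 19] (2 swaps)
Total swaps: 2


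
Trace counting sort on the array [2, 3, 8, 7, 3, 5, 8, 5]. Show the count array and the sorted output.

Count array: [0, 0, 1, 2, 0, 2, 0, 1, 2]
(count[i] = number of elements equal to i)
Cumulative count: [0, 0, 1, 3, 3, 5, 5, 6, 8]
Sorted: [2, 3, 3, 5, 5, 7, 8, 8]


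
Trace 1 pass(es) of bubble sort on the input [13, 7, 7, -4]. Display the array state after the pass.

After pass 1: [7, 7, -4, 13] (3 swaps)
Total swaps: 3


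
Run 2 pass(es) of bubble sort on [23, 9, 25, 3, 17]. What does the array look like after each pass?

After pass 1: [9, 23, 3, 17, 25] (3 swaps)
After pass 2: [9, 3, 17, 23, 25] (2 swaps)
Total swaps: 5


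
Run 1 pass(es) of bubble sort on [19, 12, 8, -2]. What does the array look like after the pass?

After pass 1: [12, 8, -2, 19] (3 swaps)
Total swaps: 3


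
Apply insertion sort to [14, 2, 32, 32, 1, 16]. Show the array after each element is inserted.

First element 14 is already 'sorted'
Insert 2: shifted 1 elements -> [2, 14, 32, 32, 1, 16]
Insert 32: shifted 0 elements -> [2, 14, 32, 32, 1, 16]
Insert 32: shifted 0 elements -> [2, 14, 32, 32, 1, 16]
Insert 1: shifted 4 elements -> [1, 2, 14, 32, 32, 16]
Insert 16: shifted 2 elements -> [1, 2, 14, 16, 32, 32]


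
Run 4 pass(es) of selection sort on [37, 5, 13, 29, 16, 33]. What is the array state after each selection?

Pass 1: Select minimum 5 at index 1, swap -> [5, 37, 13, 29, 16, 33]
Pass 2: Select minimum 13 at index 2, swap -> [5, 13, 37, 29, 16, 33]
Pass 3: Select minimum 16 at index 4, swap -> [5, 13, 16, 29, 37, 33]
Pass 4: Select minimum 29 at index 3, swap -> [5, 13, 16, 29, 37, 33]


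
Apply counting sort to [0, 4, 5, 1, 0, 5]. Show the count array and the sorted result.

Count array: [2, 1, 0, 0, 1, 2]
(count[i] = number of elements equal to i)
Cumulative count: [2, 3, 3, 3, 4, 6]
Sorted: [0, 0, 1, 4, 5, 5]


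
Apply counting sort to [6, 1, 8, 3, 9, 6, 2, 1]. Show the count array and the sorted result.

Count array: [0, 2, 1, 1, 0, 0, 2, 0, 1, 1]
(count[i] = number of elements equal to i)
Cumulative count: [0, 2, 3, 4, 4, 4, 6, 6, 7, 8]
Sorted: [1, 1, 2, 3, 6, 6, 8, 9]


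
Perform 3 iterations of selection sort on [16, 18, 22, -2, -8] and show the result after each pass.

Pass 1: Select minimum -8 at index 4, swap -> [-8, 18, 22, -2, 16]
Pass 2: Select minimum -2 at index 3, swap -> [-8, -2, 22, 18, 16]
Pass 3: Select minimum 16 at index 4, swap -> [-8, -2, 16, 18, 22]


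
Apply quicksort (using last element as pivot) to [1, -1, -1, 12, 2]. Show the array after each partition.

Partition 1: pivot=2 at index 3 -> [1, -1, -1, 2, 12]
Partition 2: pivot=-1 at index 1 -> [-1, -1, 1, 2, 12]


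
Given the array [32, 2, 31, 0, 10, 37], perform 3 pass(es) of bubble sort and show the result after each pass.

After pass 1: [2, 31, 0, 10, 32, 37] (4 swaps)
After pass 2: [2, 0, 10, 31, 32, 37] (2 swaps)
After pass 3: [0, 2, 10, 31, 32, 37] (1 swaps)
Total swaps: 7


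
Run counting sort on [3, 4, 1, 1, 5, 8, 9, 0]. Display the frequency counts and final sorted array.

Count array: [1, 2, 0, 1, 1, 1, 0, 0, 1, 1]
(count[i] = number of elements equal to i)
Cumulative count: [1, 3, 3, 4, 5, 6, 6, 6, 7, 8]
Sorted: [0, 1, 1, 3, 4, 5, 8, 9]


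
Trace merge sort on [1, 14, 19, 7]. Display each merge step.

Divide and conquer:
  Merge [1] + [14] -> [1, 14]
  Merge [19] + [7] -> [7, 19]
  Merge [1, 14] + [7, 19] -> [1, 7, 14, 19]


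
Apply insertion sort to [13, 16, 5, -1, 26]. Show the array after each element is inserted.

First element 13 is already 'sorted'
Insert 16: shifted 0 elements -> [13, 16, 5, -1, 26]
Insert 5: shifted 2 elements -> [5, 13, 16, -1, 26]
Insert -1: shifted 3 elements -> [-1, 5, 13, 16, 26]
Insert 26: shifted 0 elements -> [-1, 5, 13, 16, 26]


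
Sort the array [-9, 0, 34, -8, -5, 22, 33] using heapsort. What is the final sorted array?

Build heap: [34, 0, 33, -8, -5, 22, -9]
Extract 34: [33, 0, 22, -8, -5, -9, 34]
Extract 33: [22, 0, -9, -8, -5, 33, 34]
Extract 22: [0, -5, -9, -8, 22, 33, 34]
Extract 0: [-5, -8, -9, 0, 22, 33, 34]
Extract -5: [-8, -9, -5, 0, 22, 33, 34]
Extract -8: [-9, -8, -5, 0, 22, 33, 34]


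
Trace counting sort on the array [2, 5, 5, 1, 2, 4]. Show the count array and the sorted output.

Count array: [0, 1, 2, 0, 1, 2]
(count[i] = number of elements equal to i)
Cumulative count: [0, 1, 3, 3, 4, 6]
Sorted: [1, 2, 2, 4, 5, 5]


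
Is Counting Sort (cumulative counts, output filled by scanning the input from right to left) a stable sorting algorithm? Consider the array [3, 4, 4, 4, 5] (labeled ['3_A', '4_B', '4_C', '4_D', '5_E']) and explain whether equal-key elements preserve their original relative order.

Trace Counting Sort on the labeled array (the key is the number; the letter only tracks identity):
  Counts for values 0..5: [0, 0, 0, 1, 3, 1]
  Cumulative counts: [0, 0, 0, 1, 4, 5]
  Scan right to left: place 5_E at output index 4
  Scan right to left: place 4_D at output index 3
  Scan right to left: place 4_C at output index 2
  Scan right to left: place 4_B at output index 1
  Scan right to left: place 3_A at output index 0
  Output: [3_A, 4_B, 4_C, 4_D, 5_E]
Equal keys:
  value 4: originally 4_B, 4_C, 4_D; after sorting 4_B, 4_C, 4_D -> order preserved
All equal keys kept their original relative order. Counting Sort is stable: scanning the input right to left with decreasing cumulative counts places later duplicates at later output positions.
Answer: Stable


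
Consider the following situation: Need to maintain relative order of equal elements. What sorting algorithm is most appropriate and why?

Best choice: Merge sort or Insertion sort
Reason: Both are stable; quicksort and heapsort are not stable


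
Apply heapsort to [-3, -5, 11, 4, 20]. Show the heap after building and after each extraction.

Build heap: [20, 4, 11, -3, -5]
Extract 20: [11, 4, -5, -3, 20]
Extract 11: [4, -3, -5, 11, 20]
Extract 4: [-3, -5, 4, 11, 20]
Extract -3: [-5, -3, 4, 11, 20]


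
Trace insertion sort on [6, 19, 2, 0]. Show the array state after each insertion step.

First element 6 is already 'sorted'
Insert 19: shifted 0 elements -> [6, 19, 2, 0]
Insert 2: shifted 2 elements -> [2, 6, 19, 0]
Insert 0: shifted 3 elements -> [0, 2, 6, 19]


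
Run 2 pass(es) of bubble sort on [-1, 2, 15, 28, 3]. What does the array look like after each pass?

After pass 1: [-1, 2, 15, 3, 28] (1 swaps)
After pass 2: [-1, 2, 3, 15, 28] (1 swaps)
Total swaps: 2


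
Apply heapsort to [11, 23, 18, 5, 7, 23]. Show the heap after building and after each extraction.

Build heap: [23, 11, 23, 5, 7, 18]
Extract 23: [23, 11, 18, 5, 7, 23]
Extract 23: [18, 11, 7, 5, 23, 23]
Extract 18: [11, 5, 7, 18, 23, 23]
Extract 11: [7, 5, 11, 18, 23, 23]
Extract 7: [5, 7, 11, 18, 23, 23]


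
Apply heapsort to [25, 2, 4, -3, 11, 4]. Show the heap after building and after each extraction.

Build heap: [25, 11, 4, -3, 2, 4]
Extract 25: [11, 4, 4, -3, 2, 25]
Extract 11: [4, 2, 4, -3, 11, 25]
Extract 4: [4, 2, -3, 4, 11, 25]
Extract 4: [2, -3, 4, 4, 11, 25]
Extract 2: [-3, 2, 4, 4, 11, 25]


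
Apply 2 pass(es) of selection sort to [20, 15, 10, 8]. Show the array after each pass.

Pass 1: Select minimum 8 at index 3, swap -> [8, 15, 10, 20]
Pass 2: Select minimum 10 at index 2, swap -> [8, 10, 15, 20]


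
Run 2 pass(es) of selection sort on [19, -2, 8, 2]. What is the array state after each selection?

Pass 1: Select minimum -2 at index 1, swap -> [-2, 19, 8, 2]
Pass 2: Select minimum 2 at index 3, swap -> [-2, 2, 8, 19]


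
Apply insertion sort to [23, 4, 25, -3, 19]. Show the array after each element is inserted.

First element 23 is already 'sorted'
Insert 4: shifted 1 elements -> [4, 23, 25, -3, 19]
Insert 25: shifted 0 elements -> [4, 23, 25, -3, 19]
Insert -3: shifted 3 elements -> [-3, 4, 23, 25, 19]
Insert 19: shifted 2 elements -> [-3, 4, 19, 23, 25]


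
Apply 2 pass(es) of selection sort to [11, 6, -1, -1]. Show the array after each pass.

Pass 1: Select minimum -1 at index 2, swap -> [-1, 6, 11, -1]
Pass 2: Select minimum -1 at index 3, swap -> [-1, -1, 11, 6]


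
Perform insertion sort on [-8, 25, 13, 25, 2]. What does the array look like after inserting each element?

First element -8 is already 'sorted'
Insert 25: shifted 0 elements -> [-8, 25, 13, 25, 2]
Insert 13: shifted 1 elements -> [-8, 13, 25, 25, 2]
Insert 25: shifted 0 elements -> [-8, 13, 25, 25, 2]
Insert 2: shifted 3 elements -> [-8, 2, 13, 25, 25]


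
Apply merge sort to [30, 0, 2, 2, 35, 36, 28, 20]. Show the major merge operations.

Divide and conquer:
  Merge [30] + [0] -> [0, 30]
  Merge [2] + [2] -> [2, 2]
  Merge [0, 30] + [2, 2] -> [0, 2, 2, 30]
  Merge [35] + [36] -> [35, 36]
  Merge [28] + [20] -> [20, 28]
  Merge [35, 36] + [20, 28] -> [20, 28, 35, 36]
  Merge [0, 2, 2, 30] + [20, 28, 35, 36] -> [0, 2, 2, 20, 28, 30, 35, 36]


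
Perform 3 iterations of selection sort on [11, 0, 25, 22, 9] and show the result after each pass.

Pass 1: Select minimum 0 at index 1, swap -> [0, 11, 25, 22, 9]
Pass 2: Select minimum 9 at index 4, swap -> [0, 9, 25, 22, 11]
Pass 3: Select minimum 11 at index 4, swap -> [0, 9, 11, 22, 25]


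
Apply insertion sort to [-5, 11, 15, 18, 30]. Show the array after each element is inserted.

First element -5 is already 'sorted'
Insert 11: shifted 0 elements -> [-5, 11, 15, 18, 30]
Insert 15: shifted 0 elements -> [-5, 11, 15, 18, 30]
Insert 18: shifted 0 elements -> [-5, 11, 15, 18, 30]
Insert 30: shifted 0 elements -> [-5, 11, 15, 18, 30]


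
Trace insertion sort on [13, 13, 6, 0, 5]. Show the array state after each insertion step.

First element 13 is already 'sorted'
Insert 13: shifted 0 elements -> [13, 13, 6, 0, 5]
Insert 6: shifted 2 elements -> [6, 13, 13, 0, 5]
Insert 0: shifted 3 elements -> [0, 6, 13, 13, 5]
Insert 5: shifted 3 elements -> [0, 5, 6, 13, 13]


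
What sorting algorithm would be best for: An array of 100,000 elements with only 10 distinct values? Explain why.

Best choice: 3-way quicksort or Counting sort
Reason: 3-way (Dutch national flag) partitioning groups every copy of the pivot together, so with only d=10 distinct keys quicksort finishes in O(n log d) expected time, which is effectively linear; counting sort runs in O(n + k) where k is the size of the key range (not the number of distinct values), so it is linear when the 10 values are integers drawn from a small known range


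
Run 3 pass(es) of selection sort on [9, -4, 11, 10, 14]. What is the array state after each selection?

Pass 1: Select minimum -4 at index 1, swap -> [-4, 9, 11, 10, 14]
Pass 2: Select minimum 9 at index 1, swap -> [-4, 9, 11, 10, 14]
Pass 3: Select minimum 10 at index 3, swap -> [-4, 9, 10, 11, 14]


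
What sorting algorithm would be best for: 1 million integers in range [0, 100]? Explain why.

Best choice: Counting sort
Reason: O(n + k) where k=100 is small; linear time beats O(n log n)


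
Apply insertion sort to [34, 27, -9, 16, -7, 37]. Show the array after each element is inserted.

First element 34 is already 'sorted'
Insert 27: shifted 1 elements -> [27, 34, -9, 16, -7, 37]
Insert -9: shifted 2 elements -> [-9, 27, 34, 16, -7, 37]
Insert 16: shifted 2 elements -> [-9, 16, 27, 34, -7, 37]
Insert -7: shifted 3 elements -> [-9, -7, 16, 27, 34, 37]
Insert 37: shifted 0 elements -> [-9, -7, 16, 27, 34, 37]


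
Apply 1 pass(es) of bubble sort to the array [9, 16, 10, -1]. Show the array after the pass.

After pass 1: [9, 10, -1, 16] (2 swaps)
Total swaps: 2


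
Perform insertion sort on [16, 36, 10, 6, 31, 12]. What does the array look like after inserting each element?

First element 16 is already 'sorted'
Insert 36: shifted 0 elements -> [16, 36, 10, 6, 31, 12]
Insert 10: shifted 2 elements -> [10, 16, 36, 6, 31, 12]
Insert 6: shifted 3 elements -> [6, 10, 16, 36, 31, 12]
Insert 31: shifted 1 elements -> [6, 10, 16, 31, 36, 12]
Insert 12: shifted 3 elements -> [6, 10, 12, 16, 31, 36]


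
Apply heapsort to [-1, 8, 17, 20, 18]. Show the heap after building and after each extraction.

Build heap: [20, 18, 17, 8, -1]
Extract 20: [18, 8, 17, -1, 20]
Extract 18: [17, 8, -1, 18, 20]
Extract 17: [8, -1, 17, 18, 20]
Extract 8: [-1, 8, 17, 18, 20]


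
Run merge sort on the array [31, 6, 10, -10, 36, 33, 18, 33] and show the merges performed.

Divide and conquer:
  Merge [31] + [6] -> [6, 31]
  Merge [10] + [-10] -> [-10, 10]
  Merge [6, 31] + [-10, 10] -> [-10, 6, 10, 31]
  Merge [36] + [33] -> [33, 36]
  Merge [18] + [33] -> [18, 33]
  Merge [33, 36] + [18, 33] -> [18, 33, 33, 36]
  Merge [-10, 6, 10, 31] + [18, 33, 33, 36] -> [-10, 6, 10, 18, 31, 33, 33, 36]


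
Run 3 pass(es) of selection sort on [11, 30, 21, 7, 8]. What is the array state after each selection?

Pass 1: Select minimum 7 at index 3, swap -> [7, 30, 21, 11, 8]
Pass 2: Select minimum 8 at index 4, swap -> [7, 8, 21, 11, 30]
Pass 3: Select minimum 11 at index 3, swap -> [7, 8, 11, 21, 30]


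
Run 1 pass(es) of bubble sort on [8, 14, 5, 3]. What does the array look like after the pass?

After pass 1: [8, 5, 3, 14] (2 swaps)
Total swaps: 2


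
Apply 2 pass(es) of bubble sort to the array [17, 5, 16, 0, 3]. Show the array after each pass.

After pass 1: [5, 16, 0, 3, 17] (4 swaps)
After pass 2: [5, 0, 3, 16, 17] (2 swaps)
Total swaps: 6


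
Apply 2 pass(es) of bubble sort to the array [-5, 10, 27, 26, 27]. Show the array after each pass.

After pass 1: [-5, 10, 26, 27, 27] (1 swaps)
After pass 2: [-5, 10, 26, 27, 27] (0 swaps)
Total swaps: 1


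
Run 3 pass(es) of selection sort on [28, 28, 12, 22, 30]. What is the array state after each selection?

Pass 1: Select minimum 12 at index 2, swap -> [12, 28, 28, 22, 30]
Pass 2: Select minimum 22 at index 3, swap -> [12, 22, 28, 28, 30]
Pass 3: Select minimum 28 at index 2, swap -> [12, 22, 28, 28, 30]


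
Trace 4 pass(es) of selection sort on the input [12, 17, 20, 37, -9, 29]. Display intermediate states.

Pass 1: Select minimum -9 at index 4, swap -> [-9, 17, 20, 37, 12, 29]
Pass 2: Select minimum 12 at index 4, swap -> [-9, 12, 20, 37, 17, 29]
Pass 3: Select minimum 17 at index 4, swap -> [-9, 12, 17, 37, 20, 29]
Pass 4: Select minimum 20 at index 4, swap -> [-9, 12, 17, 20, 37, 29]


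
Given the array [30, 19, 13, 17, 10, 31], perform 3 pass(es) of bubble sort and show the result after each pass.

After pass 1: [19, 13, 17, 10, 30, 31] (4 swaps)
After pass 2: [13, 17, 10, 19, 30, 31] (3 swaps)
After pass 3: [13, 10, 17, 19, 30, 31] (1 swaps)
Total swaps: 8


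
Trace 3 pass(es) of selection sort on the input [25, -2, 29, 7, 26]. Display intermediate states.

Pass 1: Select minimum -2 at index 1, swap -> [-2, 25, 29, 7, 26]
Pass 2: Select minimum 7 at index 3, swap -> [-2, 7, 29, 25, 26]
Pass 3: Select minimum 25 at index 3, swap -> [-2, 7, 25, 29, 26]


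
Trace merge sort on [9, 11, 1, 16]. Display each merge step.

Divide and conquer:
  Merge [9] + [11] -> [9, 11]
  Merge [1] + [16] -> [1, 16]
  Merge [9, 11] + [1, 16] -> [1, 9, 11, 16]


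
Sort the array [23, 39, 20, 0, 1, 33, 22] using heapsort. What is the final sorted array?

Build heap: [39, 23, 33, 0, 1, 20, 22]
Extract 39: [33, 23, 22, 0, 1, 20, 39]
Extract 33: [23, 20, 22, 0, 1, 33, 39]
Extract 23: [22, 20, 1, 0, 23, 33, 39]
Extract 22: [20, 0, 1, 22, 23, 33, 39]
Extract 20: [1, 0, 20, 22, 23, 33, 39]
Extract 1: [0, 1, 20, 22, 23, 33, 39]


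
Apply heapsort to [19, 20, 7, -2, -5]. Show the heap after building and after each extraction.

Build heap: [20, 19, 7, -2, -5]
Extract 20: [19, -2, 7, -5, 20]
Extract 19: [7, -2, -5, 19, 20]
Extract 7: [-2, -5, 7, 19, 20]
Extract -2: [-5, -2, 7, 19, 20]


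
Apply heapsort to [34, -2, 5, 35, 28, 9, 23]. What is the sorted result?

Build heap: [35, 34, 23, -2, 28, 9, 5]
Extract 35: [34, 28, 23, -2, 5, 9, 35]
Extract 34: [28, 9, 23, -2, 5, 34, 35]
Extract 28: [23, 9, 5, -2, 28, 34, 35]
Extract 23: [9, -2, 5, 23, 28, 34, 35]
Extract 9: [5, -2, 9, 23, 28, 34, 35]
Extract 5: [-2, 5, 9, 23, 28, 34, 35]


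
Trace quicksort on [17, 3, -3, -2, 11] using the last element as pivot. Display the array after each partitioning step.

Partition 1: pivot=11 at index 3 -> [3, -3, -2, 11, 17]
Partition 2: pivot=-2 at index 1 -> [-3, -2, 3, 11, 17]


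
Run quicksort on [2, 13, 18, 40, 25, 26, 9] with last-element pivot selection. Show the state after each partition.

Partition 1: pivot=9 at index 1 -> [2, 9, 18, 40, 25, 26, 13]
Partition 2: pivot=13 at index 2 -> [2, 9, 13, 40, 25, 26, 18]
Partition 3: pivot=18 at index 3 -> [2, 9, 13, 18, 25, 26, 40]
Partition 4: pivot=40 at index 6 -> [2, 9, 13, 18, 25, 26, 40]
Partition 5: pivot=26 at index 5 -> [2, 9, 13, 18, 25, 26, 40]


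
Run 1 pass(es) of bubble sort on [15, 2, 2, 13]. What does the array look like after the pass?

After pass 1: [2, 2, 13, 15] (3 swaps)
Total swaps: 3


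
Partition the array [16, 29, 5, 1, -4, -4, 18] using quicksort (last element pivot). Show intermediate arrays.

Partition 1: pivot=18 at index 5 -> [16, 5, 1, -4, -4, 18, 29]
Partition 2: pivot=-4 at index 1 -> [-4, -4, 1, 16, 5, 18, 29]
Partition 3: pivot=5 at index 3 -> [-4, -4, 1, 5, 16, 18, 29]


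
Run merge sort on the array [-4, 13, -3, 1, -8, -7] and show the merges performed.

Divide and conquer:
  Merge [13] + [-3] -> [-3, 13]
  Merge [-4] + [-3, 13] -> [-4, -3, 13]
  Merge [-8] + [-7] -> [-8, -7]
  Merge [1] + [-8, -7] -> [-8, -7, 1]
  Merge [-4, -3, 13] + [-8, -7, 1] -> [-8, -7, -4, -3, 1, 13]


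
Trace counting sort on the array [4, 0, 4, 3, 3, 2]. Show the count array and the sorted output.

Count array: [1, 0, 1, 2, 2]
(count[i] = number of elements equal to i)
Cumulative count: [1, 1, 2, 4, 6]
Sorted: [0, 2, 3, 3, 4, 4]


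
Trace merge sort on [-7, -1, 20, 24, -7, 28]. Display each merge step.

Divide and conquer:
  Merge [-1] + [20] -> [-1, 20]
  Merge [-7] + [-1, 20] -> [-7, -1, 20]
  Merge [-7] + [28] -> [-7, 28]
  Merge [24] + [-7, 28] -> [-7, 24, 28]
  Merge [-7, -1, 20] + [-7, 24, 28] -> [-7, -7, -1, 20, 24, 28]


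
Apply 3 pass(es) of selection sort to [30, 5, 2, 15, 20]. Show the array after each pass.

Pass 1: Select minimum 2 at index 2, swap -> [2, 5, 30, 15, 20]
Pass 2: Select minimum 5 at index 1, swap -> [2, 5, 30, 15, 20]
Pass 3: Select minimum 15 at index 3, swap -> [2, 5, 15, 30, 20]


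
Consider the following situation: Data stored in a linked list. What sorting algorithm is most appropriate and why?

Best choice: Merge sort
Reason: Merge sort doesn't require random access; can be done in O(1) extra space for linked lists


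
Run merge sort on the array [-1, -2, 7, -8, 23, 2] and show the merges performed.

Divide and conquer:
  Merge [-2] + [7] -> [-2, 7]
  Merge [-1] + [-2, 7] -> [-2, -1, 7]
  Merge [23] + [2] -> [2, 23]
  Merge [-8] + [2, 23] -> [-8, 2, 23]
  Merge [-2, -1, 7] + [-8, 2, 23] -> [-8, -2, -1, 2, 7, 23]


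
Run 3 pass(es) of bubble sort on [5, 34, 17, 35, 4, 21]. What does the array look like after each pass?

After pass 1: [5, 17, 34, 4, 21, 35] (3 swaps)
After pass 2: [5, 17, 4, 21, 34, 35] (2 swaps)
After pass 3: [5, 4, 17, 21, 34, 35] (1 swaps)
Total swaps: 6


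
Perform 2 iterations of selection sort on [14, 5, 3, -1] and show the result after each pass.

Pass 1: Select minimum -1 at index 3, swap -> [-1, 5, 3, 14]
Pass 2: Select minimum 3 at index 2, swap -> [-1, 3, 5, 14]


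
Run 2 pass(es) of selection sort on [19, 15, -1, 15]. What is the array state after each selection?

Pass 1: Select minimum -1 at index 2, swap -> [-1, 15, 19, 15]
Pass 2: Select minimum 15 at index 1, swap -> [-1, 15, 19, 15]


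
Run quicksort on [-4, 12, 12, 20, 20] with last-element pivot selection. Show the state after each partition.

Partition 1: pivot=20 at index 4 -> [-4, 12, 12, 20, 20]
Partition 2: pivot=20 at index 3 -> [-4, 12, 12, 20, 20]
Partition 3: pivot=12 at index 2 -> [-4, 12, 12, 20, 20]
Partition 4: pivot=12 at index 1 -> [-4, 12, 12, 20, 20]


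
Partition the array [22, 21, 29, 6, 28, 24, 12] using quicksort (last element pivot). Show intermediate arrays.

Partition 1: pivot=12 at index 1 -> [6, 12, 29, 22, 28, 24, 21]
Partition 2: pivot=21 at index 2 -> [6, 12, 21, 22, 28, 24, 29]
Partition 3: pivot=29 at index 6 -> [6, 12, 21, 22, 28, 24, 29]
Partition 4: pivot=24 at index 4 -> [6, 12, 21, 22, 24, 28, 29]


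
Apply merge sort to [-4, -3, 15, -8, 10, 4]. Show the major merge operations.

Divide and conquer:
  Merge [-3] + [15] -> [-3, 15]
  Merge [-4] + [-3, 15] -> [-4, -3, 15]
  Merge [10] + [4] -> [4, 10]
  Merge [-8] + [4, 10] -> [-8, 4, 10]
  Merge [-4, -3, 15] + [-8, 4, 10] -> [-8, -4, -3, 4, 10, 15]


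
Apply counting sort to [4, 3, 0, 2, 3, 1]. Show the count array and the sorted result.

Count array: [1, 1, 1, 2, 1]
(count[i] = number of elements equal to i)
Cumulative count: [1, 2, 3, 5, 6]
Sorted: [0, 1, 2, 3, 3, 4]


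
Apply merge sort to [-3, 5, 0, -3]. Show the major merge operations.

Divide and conquer:
  Merge [-3] + [5] -> [-3, 5]
  Merge [0] + [-3] -> [-3, 0]
  Merge [-3, 5] + [-3, 0] -> [-3, -3, 0, 5]


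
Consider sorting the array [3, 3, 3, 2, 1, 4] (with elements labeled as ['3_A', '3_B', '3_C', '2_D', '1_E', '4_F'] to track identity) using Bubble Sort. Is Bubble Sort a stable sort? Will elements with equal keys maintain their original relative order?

Trace Bubble Sort on the labeled array (the key is the number; the letter only tracks identity):
  After pass 1: [3_A, 3_B, 2_D, 1_E, 3_C, 4_F]
  After pass 2: [3_A, 2_D, 1_E, 3_B, 3_C, 4_F]
  After pass 3: [2_D, 1_E, 3_A, 3_B, 3_C, 4_F]
  After pass 4: [1_E, 2_D, 3_A, 3_B, 3_C, 4_F]
  After pass 5: [1_E, 2_D, 3_A, 3_B, 3_C, 4_F] (no swaps, done)
Final order: [1_E, 2_D, 3_A, 3_B, 3_C, 4_F]
Equal keys:
  value 3: originally 3_A, 3_B, 3_C; after sorting 3_A, 3_B, 3_C -> order preserved
All equal keys kept their original relative order. Bubble Sort is stable: it only swaps adjacent elements when the left one is strictly greater, so equal keys never move past each other.
Answer: Stable


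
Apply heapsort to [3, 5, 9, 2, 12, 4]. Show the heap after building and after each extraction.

Build heap: [12, 5, 9, 2, 3, 4]
Extract 12: [9, 5, 4, 2, 3, 12]
Extract 9: [5, 3, 4, 2, 9, 12]
Extract 5: [4, 3, 2, 5, 9, 12]
Extract 4: [3, 2, 4, 5, 9, 12]
Extract 3: [2, 3, 4, 5, 9, 12]


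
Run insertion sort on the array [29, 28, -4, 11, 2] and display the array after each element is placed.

First element 29 is already 'sorted'
Insert 28: shifted 1 elements -> [28, 29, -4, 11, 2]
Insert -4: shifted 2 elements -> [-4, 28, 29, 11, 2]
Insert 11: shifted 2 elements -> [-4, 11, 28, 29, 2]
Insert 2: shifted 3 elements -> [-4, 2, 11, 28, 29]


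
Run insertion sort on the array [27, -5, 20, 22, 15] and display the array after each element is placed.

First element 27 is already 'sorted'
Insert -5: shifted 1 elements -> [-5, 27, 20, 22, 15]
Insert 20: shifted 1 elements -> [-5, 20, 27, 22, 15]
Insert 22: shifted 1 elements -> [-5, 20, 22, 27, 15]
Insert 15: shifted 3 elements -> [-5, 15, 20, 22, 27]


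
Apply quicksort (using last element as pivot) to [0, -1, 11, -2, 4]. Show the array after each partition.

Partition 1: pivot=4 at index 3 -> [0, -1, -2, 4, 11]
Partition 2: pivot=-2 at index 0 -> [-2, -1, 0, 4, 11]
Partition 3: pivot=0 at index 2 -> [-2, -1, 0, 4, 11]


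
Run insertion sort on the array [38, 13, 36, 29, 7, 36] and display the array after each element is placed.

First element 38 is already 'sorted'
Insert 13: shifted 1 elements -> [13, 38, 36, 29, 7, 36]
Insert 36: shifted 1 elements -> [13, 36, 38, 29, 7, 36]
Insert 29: shifted 2 elements -> [13, 29, 36, 38, 7, 36]
Insert 7: shifted 4 elements -> [7, 13, 29, 36, 38, 36]
Insert 36: shifted 1 elements -> [7, 13, 29, 36, 36, 38]


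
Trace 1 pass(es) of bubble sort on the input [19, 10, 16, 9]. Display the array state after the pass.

After pass 1: [10, 16, 9, 19] (3 swaps)
Total swaps: 3


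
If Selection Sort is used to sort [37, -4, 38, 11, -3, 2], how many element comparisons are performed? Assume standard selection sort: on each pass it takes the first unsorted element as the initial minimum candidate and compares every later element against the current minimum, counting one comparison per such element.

Pass 1: scan indices 1..5 for the minimum = 5 comparison(s); min is -4, place at index 0 -> [-4, 37, 38, 11, -3, 2]
Pass 2: scan indices 2..5 for the minimum = 4 comparison(s); min is -3, place at index 1 -> [-4, -3, 38, 11, 37, 2]
Pass 3: scan indices 3..5 for the minimum = 3 comparison(s); min is 2, place at index 2 -> [-4, -3, 2, 11, 37, 38]
Pass 4: scan indices 4..5 for the minimum = 2 comparison(s); min is 11, place at index 3 -> [-4, -3, 2, 11, 37, 38]
Pass 5: scan indices 5..5 for the minimum = 1 comparison(s); min is 37, place at index 4 -> [-4, -3, 2, 11, 37, 38]
Selection sort always scans the whole unsorted suffix, so the count is (n-1) + (n-2) + ... + 1 = n(n-1)/2 = 6*5/2 = 15 regardless of the input order.
Total comparisons: 5 + 4 + 3 + 2 + 1 = 15


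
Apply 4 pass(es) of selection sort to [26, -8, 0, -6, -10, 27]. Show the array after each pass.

Pass 1: Select minimum -10 at index 4, swap -> [-10, -8, 0, -6, 26, 27]
Pass 2: Select minimum -8 at index 1, swap -> [-10, -8, 0, -6, 26, 27]
Pass 3: Select minimum -6 at index 3, swap -> [-10, -8, -6, 0, 26, 27]
Pass 4: Select minimum 0 at index 3, swap -> [-10, -8, -6, 0, 26, 27]


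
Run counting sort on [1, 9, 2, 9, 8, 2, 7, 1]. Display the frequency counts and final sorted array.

Count array: [0, 2, 2, 0, 0, 0, 0, 1, 1, 2]
(count[i] = number of elements equal to i)
Cumulative count: [0, 2, 4, 4, 4, 4, 4, 5, 6, 8]
Sorted: [1, 1, 2, 2, 7, 8, 9, 9]


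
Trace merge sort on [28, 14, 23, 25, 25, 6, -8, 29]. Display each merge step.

Divide and conquer:
  Merge [28] + [14] -> [14, 28]
  Merge [23] + [25] -> [23, 25]
  Merge [14, 28] + [23, 25] -> [14, 23, 25, 28]
  Merge [25] + [6] -> [6, 25]
  Merge [-8] + [29] -> [-8, 29]
  Merge [6, 25] + [-8, 29] -> [-8, 6, 25, 29]
  Merge [14, 23, 25, 28] + [-8, 6, 25, 29] -> [-8, 6, 14, 23, 25, 25, 28, 29]


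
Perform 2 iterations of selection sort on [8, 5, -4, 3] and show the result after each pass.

Pass 1: Select minimum -4 at index 2, swap -> [-4, 5, 8, 3]
Pass 2: Select minimum 3 at index 3, swap -> [-4, 3, 8, 5]


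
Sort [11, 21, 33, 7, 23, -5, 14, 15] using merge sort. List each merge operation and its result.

Divide and conquer:
  Merge [11] + [21] -> [11, 21]
  Merge [33] + [7] -> [7, 33]
  Merge [11, 21] + [7, 33] -> [7, 11, 21, 33]
  Merge [23] + [-5] -> [-5, 23]
  Merge [14] + [15] -> [14, 15]
  Merge [-5, 23] + [14, 15] -> [-5, 14, 15, 23]
  Merge [7, 11, 21, 33] + [-5, 14, 15, 23] -> [-5, 7, 11, 14, 15, 21, 23, 33]


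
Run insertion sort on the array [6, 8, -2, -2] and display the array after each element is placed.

First element 6 is already 'sorted'
Insert 8: shifted 0 elements -> [6, 8, -2, -2]
Insert -2: shifted 2 elements -> [-2, 6, 8, -2]
Insert -2: shifted 2 elements -> [-2, -2, 6, 8]


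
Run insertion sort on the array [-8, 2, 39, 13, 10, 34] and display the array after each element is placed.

First element -8 is already 'sorted'
Insert 2: shifted 0 elements -> [-8, 2, 39, 13, 10, 34]
Insert 39: shifted 0 elements -> [-8, 2, 39, 13, 10, 34]
Insert 13: shifted 1 elements -> [-8, 2, 13, 39, 10, 34]
Insert 10: shifted 2 elements -> [-8, 2, 10, 13, 39, 34]
Insert 34: shifted 1 elements -> [-8, 2, 10, 13, 34, 39]


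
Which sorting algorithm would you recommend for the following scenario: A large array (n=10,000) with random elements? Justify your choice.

Best choice: Quicksort or Mergesort
Reason: Both have O(n log n) average case; quicksort has lower constant factors


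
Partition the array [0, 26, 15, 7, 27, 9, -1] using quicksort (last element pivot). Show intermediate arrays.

Partition 1: pivot=-1 at index 0 -> [-1, 26, 15, 7, 27, 9, 0]
Partition 2: pivot=0 at index 1 -> [-1, 0, 15, 7, 27, 9, 26]
Partition 3: pivot=26 at index 5 -> [-1, 0, 15, 7, 9, 26, 27]
Partition 4: pivot=9 at index 3 -> [-1, 0, 7, 9, 15, 26, 27]
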